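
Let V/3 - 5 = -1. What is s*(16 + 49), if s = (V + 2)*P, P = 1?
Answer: 910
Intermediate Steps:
V = 12 (V = 15 + 3*(-1) = 15 - 3 = 12)
s = 14 (s = (12 + 2)*1 = 14*1 = 14)
s*(16 + 49) = 14*(16 + 49) = 14*65 = 910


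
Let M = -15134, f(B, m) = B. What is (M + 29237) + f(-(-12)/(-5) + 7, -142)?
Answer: 70538/5 ≈ 14108.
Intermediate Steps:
(M + 29237) + f(-(-12)/(-5) + 7, -142) = (-15134 + 29237) + (-(-12)/(-5) + 7) = 14103 + (-(-12)*(-1)/5 + 7) = 14103 + (-4*⅗ + 7) = 14103 + (-12/5 + 7) = 14103 + 23/5 = 70538/5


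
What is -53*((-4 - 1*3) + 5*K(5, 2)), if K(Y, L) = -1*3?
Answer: 1166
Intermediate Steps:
K(Y, L) = -3
-53*((-4 - 1*3) + 5*K(5, 2)) = -53*((-4 - 1*3) + 5*(-3)) = -53*((-4 - 3) - 15) = -53*(-7 - 15) = -53*(-22) = -1*(-1166) = 1166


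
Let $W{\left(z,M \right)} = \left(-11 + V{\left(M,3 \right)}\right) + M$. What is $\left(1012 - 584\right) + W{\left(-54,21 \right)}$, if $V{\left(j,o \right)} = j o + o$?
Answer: $504$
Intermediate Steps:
$V{\left(j,o \right)} = o + j o$
$W{\left(z,M \right)} = -8 + 4 M$ ($W{\left(z,M \right)} = \left(-11 + 3 \left(1 + M\right)\right) + M = \left(-11 + \left(3 + 3 M\right)\right) + M = \left(-8 + 3 M\right) + M = -8 + 4 M$)
$\left(1012 - 584\right) + W{\left(-54,21 \right)} = \left(1012 - 584\right) + \left(-8 + 4 \cdot 21\right) = 428 + \left(-8 + 84\right) = 428 + 76 = 504$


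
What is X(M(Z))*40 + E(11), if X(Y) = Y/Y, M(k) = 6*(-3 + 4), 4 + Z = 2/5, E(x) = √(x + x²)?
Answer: 40 + 2*√33 ≈ 51.489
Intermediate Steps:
Z = -18/5 (Z = -4 + 2/5 = -4 + 2*(⅕) = -4 + ⅖ = -18/5 ≈ -3.6000)
M(k) = 6 (M(k) = 6*1 = 6)
X(Y) = 1
X(M(Z))*40 + E(11) = 1*40 + √(11*(1 + 11)) = 40 + √(11*12) = 40 + √132 = 40 + 2*√33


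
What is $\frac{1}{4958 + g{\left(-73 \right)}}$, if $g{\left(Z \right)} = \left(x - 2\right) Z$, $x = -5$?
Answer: $\frac{1}{5469} \approx 0.00018285$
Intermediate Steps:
$g{\left(Z \right)} = - 7 Z$ ($g{\left(Z \right)} = \left(-5 - 2\right) Z = - 7 Z$)
$\frac{1}{4958 + g{\left(-73 \right)}} = \frac{1}{4958 - -511} = \frac{1}{4958 + 511} = \frac{1}{5469}$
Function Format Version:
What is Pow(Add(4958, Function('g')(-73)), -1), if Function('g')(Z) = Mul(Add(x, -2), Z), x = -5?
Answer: Rational(1, 5469) ≈ 0.00018285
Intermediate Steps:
Function('g')(Z) = Mul(-7, Z) (Function('g')(Z) = Mul(Add(-5, -2), Z) = Mul(-7, Z))
Pow(Add(4958, Function('g')(-73)), -1) = Pow(Add(4958, Mul(-7, -73)), -1) = Pow(Add(4958, 511), -1) = Pow(5469, -1) = Rational(1, 5469)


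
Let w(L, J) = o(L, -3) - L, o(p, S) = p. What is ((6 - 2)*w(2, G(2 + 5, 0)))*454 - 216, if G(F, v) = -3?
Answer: -216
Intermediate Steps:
w(L, J) = 0 (w(L, J) = L - L = 0)
((6 - 2)*w(2, G(2 + 5, 0)))*454 - 216 = ((6 - 2)*0)*454 - 216 = (4*0)*454 - 216 = 0*454 - 216 = 0 - 216 = -216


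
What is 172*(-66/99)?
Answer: -344/3 ≈ -114.67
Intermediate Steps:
172*(-66/99) = 172*(-66*1/99) = 172*(-⅔) = -344/3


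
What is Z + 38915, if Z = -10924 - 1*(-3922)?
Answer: 31913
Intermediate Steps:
Z = -7002 (Z = -10924 + 3922 = -7002)
Z + 38915 = -7002 + 38915 = 31913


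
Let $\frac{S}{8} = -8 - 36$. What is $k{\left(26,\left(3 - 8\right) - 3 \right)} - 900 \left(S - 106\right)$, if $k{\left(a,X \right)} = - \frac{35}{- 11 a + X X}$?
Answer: $\frac{91508435}{222} \approx 4.122 \cdot 10^{5}$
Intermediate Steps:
$S = -352$ ($S = 8 \left(-8 - 36\right) = 8 \left(-44\right) = -352$)
$k{\left(a,X \right)} = - \frac{35}{X^{2} - 11 a}$ ($k{\left(a,X \right)} = - \frac{35}{- 11 a + X^{2}} = - \frac{35}{X^{2} - 11 a}$)
$k{\left(26,\left(3 - 8\right) - 3 \right)} - 900 \left(S - 106\right) = \frac{35}{- \left(\left(3 - 8\right) - 3\right)^{2} + 11 \cdot 26} - 900 \left(-352 - 106\right) = \frac{35}{- \left(-5 - 3\right)^{2} + 286} - -412200 = \frac{35}{- \left(-8\right)^{2} + 286} + 412200 = \frac{35}{\left(-1\right) 64 + 286} + 412200 = \frac{35}{-64 + 286} + 412200 = \frac{35}{222} + 412200 = \frac{91508435}{222}$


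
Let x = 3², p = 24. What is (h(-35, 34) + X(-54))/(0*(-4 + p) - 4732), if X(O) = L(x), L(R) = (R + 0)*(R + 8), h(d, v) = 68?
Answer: -17/364 ≈ -0.046703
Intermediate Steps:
x = 9
L(R) = R*(8 + R)
X(O) = 153 (X(O) = 9*(8 + 9) = 9*17 = 153)
(h(-35, 34) + X(-54))/(0*(-4 + p) - 4732) = (68 + 153)/(0*(-4 + 24) - 4732) = 221/(0*20 - 4732) = 221/(0 - 4732) = 221/(-4732) = 221*(-1/4732) = -17/364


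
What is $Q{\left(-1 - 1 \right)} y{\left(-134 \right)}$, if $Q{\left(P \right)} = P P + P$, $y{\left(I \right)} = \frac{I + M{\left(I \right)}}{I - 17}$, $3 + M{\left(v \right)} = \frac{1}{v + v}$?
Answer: $\frac{36717}{20234} \approx 1.8146$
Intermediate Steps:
$M{\left(v \right)} = -3 + \frac{1}{2 v}$ ($M{\left(v \right)} = -3 + \frac{1}{v + v} = -3 + \frac{1}{2 v}$)
$y{\left(I \right)} = \frac{-3 + I + \frac{1}{2 I}}{-17 + I}$ ($y{\left(I \right)} = \frac{I - \left(3 - \frac{1}{2 I}\right)}{I - 17} = \frac{-3 + I + \frac{1}{2 I}}{-17 + I}$)
$Q{\left(P \right)} = P + P^{2}$ ($Q{\left(P \right)} = P^{2} + P = P + P^{2}$)
$Q{\left(-1 - 1 \right)} y{\left(-134 \right)} = \left(-1 - 1\right) \left(1 - 2\right) \frac{\frac{1}{2} - 134 \left(-3 - 134\right)}{\left(-134\right) \left(-17 - 134\right)} = \left(-1 - 1\right) \left(1 - 2\right) \left(- \frac{\frac{1}{2} - -18358}{134 \left(-151\right)}\right) = - 2 \left(1 - 2\right) \left(\left(- \frac{1}{134}\right) \left(- \frac{1}{151}\right) \left(\frac{1}{2} + 18358\right)\right) = \left(-2\right) \left(-1\right) \left(\left(- \frac{1}{134}\right) \left(- \frac{1}{151}\right) \frac{36717}{2}\right) = 2 \cdot \frac{36717}{40468} = \frac{36717}{20234}$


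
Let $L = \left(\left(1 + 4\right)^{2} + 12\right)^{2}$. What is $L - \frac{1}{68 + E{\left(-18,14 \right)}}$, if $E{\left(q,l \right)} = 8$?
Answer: $\frac{104043}{76} \approx 1369.0$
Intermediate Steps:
$L = 1369$ ($L = \left(5^{2} + 12\right)^{2} = \left(25 + 12\right)^{2} = 37^{2} = 1369$)
$L - \frac{1}{68 + E{\left(-18,14 \right)}} = 1369 - \frac{1}{68 + 8} = 1369 - \frac{1}{76} = \frac{104043}{76}$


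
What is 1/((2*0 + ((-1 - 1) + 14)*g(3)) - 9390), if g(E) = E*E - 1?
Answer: -1/9294 ≈ -0.00010760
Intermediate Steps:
g(E) = -1 + E**2 (g(E) = E**2 - 1 = -1 + E**2)
1/((2*0 + ((-1 - 1) + 14)*g(3)) - 9390) = 1/((2*0 + ((-1 - 1) + 14)*(-1 + 3**2)) - 9390) = 1/((0 + (-2 + 14)*(-1 + 9)) - 9390) = 1/((0 + 12*8) - 9390) = 1/((0 + 96) - 9390) = 1/(96 - 9390) = 1/(-9294) = -1/9294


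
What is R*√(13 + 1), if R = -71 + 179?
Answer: 108*√14 ≈ 404.10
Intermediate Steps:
R = 108
R*√(13 + 1) = 108*√(13 + 1) = 108*√14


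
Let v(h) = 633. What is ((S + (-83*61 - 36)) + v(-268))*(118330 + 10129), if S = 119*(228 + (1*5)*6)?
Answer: 3370250324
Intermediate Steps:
S = 30702 (S = 119*(228 + 5*6) = 119*(228 + 30) = 119*258 = 30702)
((S + (-83*61 - 36)) + v(-268))*(118330 + 10129) = ((30702 + (-83*61 - 36)) + 633)*(118330 + 10129) = ((30702 + (-5063 - 36)) + 633)*128459 = ((30702 - 5099) + 633)*128459 = (25603 + 633)*128459 = 26236*128459 = 3370250324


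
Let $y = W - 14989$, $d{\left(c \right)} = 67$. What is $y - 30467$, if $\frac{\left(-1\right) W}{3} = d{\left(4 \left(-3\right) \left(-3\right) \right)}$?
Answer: $-45657$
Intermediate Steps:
$W = -201$ ($W = \left(-3\right) 67 = -201$)
$y = -15190$ ($y = -201 - 14989 = -15190$)
$y - 30467 = -15190 - 30467 = -45657$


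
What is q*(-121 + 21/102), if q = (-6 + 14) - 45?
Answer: 151959/34 ≈ 4469.4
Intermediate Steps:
q = -37 (q = 8 - 45 = -37)
q*(-121 + 21/102) = -37*(-121 + 21/102) = -37*(-121 + 21*(1/102)) = -37*(-121 + 7/34) = -37*(-4107/34) = 151959/34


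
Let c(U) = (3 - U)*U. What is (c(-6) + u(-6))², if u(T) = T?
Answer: 3600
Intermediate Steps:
c(U) = U*(3 - U)
(c(-6) + u(-6))² = (-6*(3 - 1*(-6)) - 6)² = (-6*(3 + 6) - 6)² = (-6*9 - 6)² = (-54 - 6)² = (-60)² = 3600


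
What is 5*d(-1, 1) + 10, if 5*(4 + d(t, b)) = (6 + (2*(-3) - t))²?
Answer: -9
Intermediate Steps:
d(t, b) = -4 + t²/5 (d(t, b) = -4 + (6 + (2*(-3) - t))²/5 = -4 + (6 + (-6 - t))²/5 = -4 + (-t)²/5 = -4 + t²/5)
5*d(-1, 1) + 10 = 5*(-4 + (⅕)*(-1)²) + 10 = 5*(-4 + (⅕)*1) + 10 = 5*(-4 + ⅕) + 10 = 5*(-19/5) + 10 = -19 + 10 = -9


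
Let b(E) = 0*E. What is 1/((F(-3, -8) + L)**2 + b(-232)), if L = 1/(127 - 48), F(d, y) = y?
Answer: 6241/398161 ≈ 0.015675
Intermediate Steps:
L = 1/79 ≈ 0.012658
b(E) = 0
1/((F(-3, -8) + L)**2 + b(-232)) = 1/((-8 + 1/79)**2 + 0) = 1/((-631/79)**2 + 0) = 1/(398161/6241 + 0) = 1/(398161/6241) = 6241/398161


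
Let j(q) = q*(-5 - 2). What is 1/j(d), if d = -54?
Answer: 1/378 ≈ 0.0026455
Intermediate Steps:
j(q) = -7*q (j(q) = q*(-7) = -7*q)
1/j(d) = 1/(-7*(-54)) = 1/378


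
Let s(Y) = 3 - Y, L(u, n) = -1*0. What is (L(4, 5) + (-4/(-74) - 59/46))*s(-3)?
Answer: -6273/851 ≈ -7.3713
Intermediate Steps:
L(u, n) = 0
(L(4, 5) + (-4/(-74) - 59/46))*s(-3) = (0 + (-4/(-74) - 59/46))*(3 - 1*(-3)) = (0 + (-4*(-1/74) - 59*1/46))*(3 + 3) = (0 + (2/37 - 59/46))*6 = (0 - 2091/1702)*6 = -2091/1702*6 = -6273/851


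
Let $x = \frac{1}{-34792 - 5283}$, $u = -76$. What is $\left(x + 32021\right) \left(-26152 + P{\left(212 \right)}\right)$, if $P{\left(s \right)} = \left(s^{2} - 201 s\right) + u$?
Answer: $- \frac{30664340652304}{40075} \approx -7.6517 \cdot 10^{8}$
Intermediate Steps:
$x = - \frac{1}{40075}$ ($x = \frac{1}{-40075} = - \frac{1}{40075} \approx -2.4953 \cdot 10^{-5}$)
$P{\left(s \right)} = -76 + s^{2} - 201 s$ ($P{\left(s \right)} = \left(s^{2} - 201 s\right) - 76 = -76 + s^{2} - 201 s$)
$\left(x + 32021\right) \left(-26152 + P{\left(212 \right)}\right) = \left(- \frac{1}{40075} + 32021\right) \left(-26152 - \left(42688 - 44944\right)\right) = \frac{1283241574 \left(-26152 - -2256\right)}{40075} = \frac{1283241574 \left(-26152 + 2256\right)}{40075} = \frac{1283241574}{40075} \left(-23896\right) = - \frac{30664340652304}{40075}$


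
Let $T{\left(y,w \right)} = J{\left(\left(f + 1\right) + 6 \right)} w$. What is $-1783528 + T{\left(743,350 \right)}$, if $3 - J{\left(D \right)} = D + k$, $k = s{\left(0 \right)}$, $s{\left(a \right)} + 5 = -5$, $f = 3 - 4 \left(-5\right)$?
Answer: $-1789478$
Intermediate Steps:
$f = 23$ ($f = 3 - -20 = 3 + 20 = 23$)
$s{\left(a \right)} = -10$ ($s{\left(a \right)} = -5 - 5 = -10$)
$k = -10$
$J{\left(D \right)} = 13 - D$ ($J{\left(D \right)} = 3 - \left(D - 10\right) = 3 - \left(-10 + D\right) = 13 - D$)
$T{\left(y,w \right)} = - 17 w$ ($T{\left(y,w \right)} = \left(13 - \left(\left(23 + 1\right) + 6\right)\right) w = \left(13 - \left(24 + 6\right)\right) w = \left(13 - 30\right) w = - 17 w$)
$-1783528 + T{\left(743,350 \right)} = -1783528 - 5950 = -1789478$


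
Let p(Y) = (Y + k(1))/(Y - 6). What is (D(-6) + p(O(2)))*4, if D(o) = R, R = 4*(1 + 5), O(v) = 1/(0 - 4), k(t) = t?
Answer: 2388/25 ≈ 95.520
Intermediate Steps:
O(v) = -¼ (O(v) = 1/(-4) = -¼)
R = 24 (R = 4*6 = 24)
p(Y) = (1 + Y)/(-6 + Y) (p(Y) = (Y + 1)/(Y - 6) = (1 + Y)/(-6 + Y))
D(o) = 24
(D(-6) + p(O(2)))*4 = (24 + (1 - ¼)/(-6 - ¼))*4 = (24 + (¾)/(-25/4))*4 = (24 - 4/25*¾)*4 = (24 - 3/25)*4 = (597/25)*4 = 2388/25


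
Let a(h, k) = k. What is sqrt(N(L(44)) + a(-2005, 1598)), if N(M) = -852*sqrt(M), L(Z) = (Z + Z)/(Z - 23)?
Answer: sqrt(78302 - 3976*sqrt(462))/7 ≈ 12.087*I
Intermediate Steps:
L(Z) = 2*Z/(-23 + Z) (L(Z) = (2*Z)/(-23 + Z) = 2*Z/(-23 + Z))
sqrt(N(L(44)) + a(-2005, 1598)) = sqrt(-852*2*sqrt(22)/sqrt(-23 + 44) + 1598) = sqrt(-852*2*sqrt(462)/21 + 1598) = sqrt(-568*sqrt(462)/7 + 1598) = sqrt(1598 - 568*sqrt(462)/7)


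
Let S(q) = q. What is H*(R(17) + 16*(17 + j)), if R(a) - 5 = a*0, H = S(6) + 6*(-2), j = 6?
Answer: -2238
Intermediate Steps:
H = -6 (H = 6 + 6*(-2) = 6 - 12 = -6)
R(a) = 5 (R(a) = 5 + a*0 = 5 + 0 = 5)
H*(R(17) + 16*(17 + j)) = -6*(5 + 16*(17 + 6)) = -6*(5 + 16*23) = -6*(5 + 368) = -6*373 = -2238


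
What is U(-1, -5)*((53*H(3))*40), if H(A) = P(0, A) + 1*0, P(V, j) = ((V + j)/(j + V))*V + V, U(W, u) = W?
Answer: 0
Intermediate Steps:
P(V, j) = 2*V (P(V, j) = ((V + j)/(V + j))*V + V = 1*V + V = V + V = 2*V)
H(A) = 0 (H(A) = 2*0 + 1*0 = 0 + 0 = 0)
U(-1, -5)*((53*H(3))*40) = -53*0*40 = -0*40 = -1*0 = 0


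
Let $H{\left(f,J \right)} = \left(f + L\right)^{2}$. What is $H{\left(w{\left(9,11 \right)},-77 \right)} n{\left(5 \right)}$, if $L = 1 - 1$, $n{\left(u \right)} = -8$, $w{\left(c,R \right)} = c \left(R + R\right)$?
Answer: $-313632$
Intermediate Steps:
$w{\left(c,R \right)} = 2 R c$ ($w{\left(c,R \right)} = c 2 R = 2 R c$)
$L = 0$ ($L = 1 - 1 = 0$)
$H{\left(f,J \right)} = f^{2}$ ($H{\left(f,J \right)} = \left(f + 0\right)^{2} = f^{2}$)
$H{\left(w{\left(9,11 \right)},-77 \right)} n{\left(5 \right)} = \left(2 \cdot 11 \cdot 9\right)^{2} \left(-8\right) = 198^{2} \left(-8\right) = 39204 \left(-8\right) = -313632$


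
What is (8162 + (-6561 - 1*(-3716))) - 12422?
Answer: -7105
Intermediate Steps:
(8162 + (-6561 - 1*(-3716))) - 12422 = (8162 + (-6561 + 3716)) - 12422 = (8162 - 2845) - 12422 = 5317 - 12422 = -7105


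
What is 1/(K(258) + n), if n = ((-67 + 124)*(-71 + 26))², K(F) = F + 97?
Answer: 1/6579580 ≈ 1.5199e-7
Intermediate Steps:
K(F) = 97 + F
n = 6579225 (n = (57*(-45))² = (-2565)² = 6579225)
1/(K(258) + n) = 1/((97 + 258) + 6579225) = 1/(355 + 6579225) = 1/6579580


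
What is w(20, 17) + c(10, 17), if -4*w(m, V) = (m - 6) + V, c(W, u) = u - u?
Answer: -31/4 ≈ -7.7500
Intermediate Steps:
c(W, u) = 0
w(m, V) = 3/2 - V/4 - m/4 (w(m, V) = -((m - 6) + V)/4 = -((-6 + m) + V)/4 = -(-6 + V + m)/4 = 3/2 - V/4 - m/4)
w(20, 17) + c(10, 17) = (3/2 - ¼*17 - ¼*20) + 0 = (3/2 - 17/4 - 5) + 0 = -31/4 + 0 = -31/4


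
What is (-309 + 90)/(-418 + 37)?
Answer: 73/127 ≈ 0.57480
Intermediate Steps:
(-309 + 90)/(-418 + 37) = -219/(-381) = -219*(-1/381) = 73/127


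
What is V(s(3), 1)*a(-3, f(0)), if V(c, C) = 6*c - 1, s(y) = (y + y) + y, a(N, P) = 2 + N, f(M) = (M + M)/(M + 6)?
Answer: -53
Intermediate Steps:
f(M) = 2*M/(6 + M) (f(M) = (2*M)/(6 + M) = 2*M/(6 + M))
s(y) = 3*y (s(y) = 2*y + y = 3*y)
V(c, C) = -1 + 6*c
V(s(3), 1)*a(-3, f(0)) = (-1 + 6*(3*3))*(2 - 3) = (-1 + 6*9)*(-1) = (-1 + 54)*(-1) = 53*(-1) = -53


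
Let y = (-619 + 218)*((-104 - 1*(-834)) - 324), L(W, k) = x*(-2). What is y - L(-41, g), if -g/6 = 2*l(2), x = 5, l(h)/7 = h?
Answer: -162796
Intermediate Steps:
l(h) = 7*h
g = -168 (g = -12*7*2 = -12*14 = -6*28 = -168)
L(W, k) = -10 (L(W, k) = 5*(-2) = -10)
y = -162806 (y = -401*((-104 + 834) - 324) = -401*(730 - 324) = -401*406 = -162806)
y - L(-41, g) = -162806 - 1*(-10) = -162806 + 10 = -162796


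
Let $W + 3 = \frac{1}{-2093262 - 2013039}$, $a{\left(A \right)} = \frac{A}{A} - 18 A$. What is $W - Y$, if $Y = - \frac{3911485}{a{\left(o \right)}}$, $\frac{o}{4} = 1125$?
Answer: $- \frac{17059553672081}{332606274699} \approx -51.291$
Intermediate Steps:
$o = 4500$ ($o = 4 \cdot 1125 = 4500$)
$a{\left(A \right)} = 1 - 18 A$
$Y = \frac{3911485}{80999}$ ($Y = - \frac{3911485}{1 - 81000} = - \frac{3911485}{-80999} = \left(-3911485\right) \left(- \frac{1}{80999}\right) = \frac{3911485}{80999} \approx 48.291$)
$W = - \frac{12318904}{4106301}$ ($W = -3 + \frac{1}{-2093262 - 2013039} = -3 + \frac{1}{-4106301} = -3 - \frac{1}{4106301} = - \frac{12318904}{4106301} \approx -3.0$)
$W - Y = - \frac{12318904}{4106301} - \frac{3911485}{80999} = - \frac{17059553672081}{332606274699}$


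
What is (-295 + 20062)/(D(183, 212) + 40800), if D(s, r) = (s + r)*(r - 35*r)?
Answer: -19767/2806360 ≈ -0.0070436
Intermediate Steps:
D(s, r) = -34*r*(r + s) (D(s, r) = (r + s)*(-34*r) = -34*r*(r + s))
(-295 + 20062)/(D(183, 212) + 40800) = (-295 + 20062)/(-34*212*(212 + 183) + 40800) = 19767/(-34*212*395 + 40800) = 19767/(-2847160 + 40800) = 19767/(-2806360) = 19767*(-1/2806360) = -19767/2806360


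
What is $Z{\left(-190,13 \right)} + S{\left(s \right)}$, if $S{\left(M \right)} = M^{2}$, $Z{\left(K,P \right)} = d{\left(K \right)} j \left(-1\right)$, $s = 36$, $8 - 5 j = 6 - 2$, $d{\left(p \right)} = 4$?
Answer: $\frac{6464}{5} \approx 1292.8$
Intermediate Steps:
$j = \frac{4}{5}$ ($j = \frac{8}{5} - \frac{6 - 2}{5} = \frac{8}{5} - \frac{4}{5} = \frac{4}{5} \approx 0.8$)
$Z{\left(K,P \right)} = - \frac{16}{5}$ ($Z{\left(K,P \right)} = 4 \cdot \frac{4}{5} \left(-1\right) = \frac{16}{5} \left(-1\right) = - \frac{16}{5}$)
$Z{\left(-190,13 \right)} + S{\left(s \right)} = - \frac{16}{5} + 36^{2} = - \frac{16}{5} + 1296 = \frac{6464}{5}$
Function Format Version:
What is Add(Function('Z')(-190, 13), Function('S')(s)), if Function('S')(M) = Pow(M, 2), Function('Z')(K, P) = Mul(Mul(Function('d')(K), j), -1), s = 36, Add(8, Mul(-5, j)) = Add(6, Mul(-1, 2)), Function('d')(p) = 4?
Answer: Rational(6464, 5) ≈ 1292.8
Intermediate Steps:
j = Rational(4, 5) (j = Add(Rational(8, 5), Mul(Rational(-1, 5), Add(6, Mul(-1, 2)))) = Add(Rational(8, 5), Mul(Rational(-1, 5), Add(6, -2))) = Add(Rational(8, 5), Mul(Rational(-1, 5), 4)) = Add(Rational(8, 5), Rational(-4, 5)) = Rational(4, 5) ≈ 0.80000)
Function('Z')(K, P) = Rational(-16, 5) (Function('Z')(K, P) = Mul(Mul(4, Rational(4, 5)), -1) = Mul(Rational(16, 5), -1) = Rational(-16, 5))
Add(Function('Z')(-190, 13), Function('S')(s)) = Add(Rational(-16, 5), Pow(36, 2)) = Add(Rational(-16, 5), 1296) = Rational(6464, 5)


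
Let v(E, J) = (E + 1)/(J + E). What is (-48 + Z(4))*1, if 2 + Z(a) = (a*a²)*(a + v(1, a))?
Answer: 1158/5 ≈ 231.60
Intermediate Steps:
v(E, J) = (1 + E)/(E + J)
Z(a) = -2 + a³*(a + 2/(1 + a)) (Z(a) = -2 + (a*a²)*(a + (1 + 1)/(1 + a)) = -2 + a³*(a + 2/(1 + a)))
(-48 + Z(4))*1 = (-48 + (2*4³ + (1 + 4)*(-2 + 4⁴))/(1 + 4))*1 = (-48 + (2*64 + 5*(-2 + 256))/5)*1 = (-48 + (128 + 5*254)/5)*1 = (-48 + (128 + 1270)/5)*1 = (-48 + (⅕)*1398)*1 = (-48 + 1398/5)*1 = (1158/5)*1 = 1158/5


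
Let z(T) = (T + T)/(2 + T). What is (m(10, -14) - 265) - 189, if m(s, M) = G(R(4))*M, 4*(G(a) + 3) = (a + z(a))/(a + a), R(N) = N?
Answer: -1243/3 ≈ -414.33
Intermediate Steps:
z(T) = 2*T/(2 + T) (z(T) = (2*T)/(2 + T) = 2*T/(2 + T))
G(a) = -3 + (a + 2*a/(2 + a))/(8*a) (G(a) = -3 + ((a + 2*a/(2 + a))/(a + a))/4 = -3 + ((a + 2*a/(2 + a))/((2*a)))/4 = -3 + ((a + 2*a/(2 + a))*(1/(2*a)))/4 = -3 + ((a + 2*a/(2 + a))/(2*a))/4 = -3 + (a + 2*a/(2 + a))/(8*a))
m(s, M) = -17*M/6 (m(s, M) = ((-44 - 23*4)/(8*(2 + 4)))*M = ((1/8)*(-44 - 92)/6)*M = ((1/8)*(1/6)*(-136))*M = -17*M/6)
(m(10, -14) - 265) - 189 = (-17/6*(-14) - 265) - 189 = (119/3 - 265) - 189 = -676/3 - 189 = -1243/3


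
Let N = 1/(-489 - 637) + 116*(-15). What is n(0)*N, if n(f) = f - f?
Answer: 0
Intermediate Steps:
n(f) = 0
N = -1959241/1126 (N = 1/(-1126) - 1740 = -1/1126 - 1740 = -1959241/1126 ≈ -1740.0)
n(0)*N = 0*(-1959241/1126) = 0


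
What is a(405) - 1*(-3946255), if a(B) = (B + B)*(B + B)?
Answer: 4602355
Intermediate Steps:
a(B) = 4*B² (a(B) = (2*B)*(2*B) = 4*B²)
a(405) - 1*(-3946255) = 4*405² - 1*(-3946255) = 4*164025 + 3946255 = 656100 + 3946255 = 4602355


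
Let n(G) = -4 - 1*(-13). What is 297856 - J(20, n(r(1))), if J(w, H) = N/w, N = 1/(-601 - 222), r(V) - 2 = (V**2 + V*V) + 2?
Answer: 4902709761/16460 ≈ 2.9786e+5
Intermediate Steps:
r(V) = 4 + 2*V**2 (r(V) = 2 + ((V**2 + V*V) + 2) = 2 + ((V**2 + V**2) + 2) = 2 + (2*V**2 + 2) = 2 + (2 + 2*V**2) = 4 + 2*V**2)
n(G) = 9 (n(G) = -4 + 13 = 9)
N = -1/823 (N = 1/(-823) = -1/823 ≈ -0.0012151)
J(w, H) = -1/(823*w)
297856 - J(20, n(r(1))) = 297856 - (-1)/(823*20) = 297856 - 1*(-1/16460) = 297856 + 1/16460 = 4902709761/16460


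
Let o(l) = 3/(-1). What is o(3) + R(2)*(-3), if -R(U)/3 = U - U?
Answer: -3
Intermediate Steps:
R(U) = 0 (R(U) = -3*(U - U) = -3*0 = 0)
o(l) = -3 (o(l) = 3*(-1) = -3)
o(3) + R(2)*(-3) = -3 + 0*(-3) = -3 + 0 = -3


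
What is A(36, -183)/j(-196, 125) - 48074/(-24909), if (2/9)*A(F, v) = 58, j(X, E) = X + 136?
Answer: -1205603/498180 ≈ -2.4200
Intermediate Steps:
j(X, E) = 136 + X
A(F, v) = 261 (A(F, v) = (9/2)*58 = 261)
A(36, -183)/j(-196, 125) - 48074/(-24909) = 261/(136 - 196) - 48074/(-24909) = 261/(-60) - 48074*(-1/24909) = 261*(-1/60) + 48074/24909 = -87/20 + 48074/24909 = -1205603/498180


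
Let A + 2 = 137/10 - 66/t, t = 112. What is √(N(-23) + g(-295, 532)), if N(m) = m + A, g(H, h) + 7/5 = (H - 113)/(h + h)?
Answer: I*√96742870/2660 ≈ 3.6977*I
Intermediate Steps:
g(H, h) = -7/5 + (-113 + H)/(2*h) (g(H, h) = -7/5 + (H - 113)/(h + h) = -7/5 + (-113 + H)/((2*h)) = -7/5 + (-113 + H)*(1/(2*h)) = -7/5 + (-113 + H)/(2*h))
A = 3111/280 (A = -2 + (137/10 - 66/112) = -2 + (137*(⅒) - 66*1/112) = -2 + (137/10 - 33/56) = -2 + 3671/280 = 3111/280 ≈ 11.111)
N(m) = 3111/280 + m (N(m) = m + 3111/280 = 3111/280 + m)
√(N(-23) + g(-295, 532)) = √((3111/280 - 23) + (⅒)*(-565 - 14*532 + 5*(-295))/532) = √(-3329/280 + (⅒)*(1/532)*(-565 - 7448 - 1475)) = √(-3329/280 + (⅒)*(1/532)*(-9488)) = √(-3329/280 - 1186/665) = √(-72739/5320) = I*√96742870/2660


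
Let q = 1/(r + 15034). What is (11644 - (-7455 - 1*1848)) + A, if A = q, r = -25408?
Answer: 217304177/10374 ≈ 20947.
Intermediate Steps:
q = -1/10374 (q = 1/(-25408 + 15034) = 1/(-10374) = -1/10374 ≈ -9.6395e-5)
A = -1/10374 ≈ -9.6395e-5
(11644 - (-7455 - 1*1848)) + A = (11644 - (-7455 - 1*1848)) - 1/10374 = (11644 - (-7455 - 1848)) - 1/10374 = (11644 - 1*(-9303)) - 1/10374 = (11644 + 9303) - 1/10374 = 20947 - 1/10374 = 217304177/10374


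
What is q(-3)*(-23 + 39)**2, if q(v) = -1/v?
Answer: 256/3 ≈ 85.333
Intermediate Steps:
q(-3)*(-23 + 39)**2 = (-1/(-3))*(-23 + 39)**2 = -1*(-1/3)*16**2 = (1/3)*256 = 256/3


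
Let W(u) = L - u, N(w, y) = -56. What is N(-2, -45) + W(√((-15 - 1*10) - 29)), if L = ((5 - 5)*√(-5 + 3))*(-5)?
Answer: -56 - 3*I*√6 ≈ -56.0 - 7.3485*I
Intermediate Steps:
L = 0 (L = (0*√(-2))*(-5) = (0*(I*√2))*(-5) = 0*(-5) = 0)
W(u) = -u (W(u) = 0 - u = -u)
N(-2, -45) + W(√((-15 - 1*10) - 29)) = -56 - √((-15 - 1*10) - 29) = -56 - √((-15 - 10) - 29) = -56 - √(-25 - 29) = -56 - √(-54) = -56 - 3*I*√6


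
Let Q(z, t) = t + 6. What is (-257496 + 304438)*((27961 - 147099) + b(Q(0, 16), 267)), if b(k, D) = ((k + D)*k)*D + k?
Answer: 74096538740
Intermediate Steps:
Q(z, t) = 6 + t
b(k, D) = k + D*k*(D + k) (b(k, D) = ((D + k)*k)*D + k = (k*(D + k))*D + k = D*k*(D + k) + k = k + D*k*(D + k))
(-257496 + 304438)*((27961 - 147099) + b(Q(0, 16), 267)) = (-257496 + 304438)*((27961 - 147099) + (6 + 16)*(1 + 267² + 267*(6 + 16))) = 46942*(-119138 + 22*(1 + 71289 + 267*22)) = 46942*(-119138 + 22*(1 + 71289 + 5874)) = 46942*(-119138 + 22*77164) = 46942*(-119138 + 1697608) = 46942*1578470 = 74096538740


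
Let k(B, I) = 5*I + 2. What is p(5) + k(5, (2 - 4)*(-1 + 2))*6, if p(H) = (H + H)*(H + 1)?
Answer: 12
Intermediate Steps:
k(B, I) = 2 + 5*I
p(H) = 2*H*(1 + H) (p(H) = (2*H)*(1 + H) = 2*H*(1 + H))
p(5) + k(5, (2 - 4)*(-1 + 2))*6 = 2*5*(1 + 5) + (2 + 5*((2 - 4)*(-1 + 2)))*6 = 2*5*6 + (2 + 5*(-2*1))*6 = 60 + (2 + 5*(-2))*6 = 60 + (2 - 10)*6 = 60 - 8*6 = 60 - 48 = 12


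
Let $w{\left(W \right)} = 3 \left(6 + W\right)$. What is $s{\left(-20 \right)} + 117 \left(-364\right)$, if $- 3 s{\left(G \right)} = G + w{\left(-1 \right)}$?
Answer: $- \frac{127759}{3} \approx -42586.0$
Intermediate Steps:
$w{\left(W \right)} = 18 + 3 W$
$s{\left(G \right)} = -5 - \frac{G}{3}$ ($s{\left(G \right)} = - \frac{G + \left(18 + 3 \left(-1\right)\right)}{3} = - \frac{G + \left(18 - 3\right)}{3} = - \frac{G + 15}{3} = - \frac{15 + G}{3} = -5 - \frac{G}{3}$)
$s{\left(-20 \right)} + 117 \left(-364\right) = \left(-5 - - \frac{20}{3}\right) + 117 \left(-364\right) = \left(-5 + \frac{20}{3}\right) - 42588 = \frac{5}{3} - 42588 = - \frac{127759}{3}$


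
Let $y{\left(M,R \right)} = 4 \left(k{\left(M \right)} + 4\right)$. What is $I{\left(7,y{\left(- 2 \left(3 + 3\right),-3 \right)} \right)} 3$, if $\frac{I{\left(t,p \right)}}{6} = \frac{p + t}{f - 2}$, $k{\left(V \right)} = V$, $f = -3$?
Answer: $90$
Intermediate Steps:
$y{\left(M,R \right)} = 16 + 4 M$ ($y{\left(M,R \right)} = 4 \left(M + 4\right) = 4 \left(4 + M\right) = 16 + 4 M$)
$I{\left(t,p \right)} = - \frac{6 p}{5} - \frac{6 t}{5}$ ($I{\left(t,p \right)} = 6 \frac{p + t}{-3 - 2} = 6 \frac{p + t}{-5} = 6 \left(p + t\right) \left(- \frac{1}{5}\right) = 6 \left(- \frac{p}{5} - \frac{t}{5}\right) = - \frac{6 p}{5} - \frac{6 t}{5}$)
$I{\left(7,y{\left(- 2 \left(3 + 3\right),-3 \right)} \right)} 3 = \left(- \frac{6 \left(16 + 4 \left(- 2 \left(3 + 3\right)\right)\right)}{5} - \frac{42}{5}\right) 3 = \left(- \frac{6 \left(16 + 4 \left(\left(-2\right) 6\right)\right)}{5} - \frac{42}{5}\right) 3 = \left(- \frac{6 \left(16 + 4 \left(-12\right)\right)}{5} - \frac{42}{5}\right) 3 = \left(- \frac{6 \left(16 - 48\right)}{5} - \frac{42}{5}\right) 3 = \left(\left(- \frac{6}{5}\right) \left(-32\right) - \frac{42}{5}\right) 3 = \left(\frac{192}{5} - \frac{42}{5}\right) 3 = 30 \cdot 3 = 90$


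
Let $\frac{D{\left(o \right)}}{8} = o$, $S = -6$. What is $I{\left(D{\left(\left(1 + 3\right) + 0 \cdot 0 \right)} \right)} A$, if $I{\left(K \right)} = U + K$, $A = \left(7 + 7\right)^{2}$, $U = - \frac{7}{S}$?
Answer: $\frac{19502}{3} \approx 6500.7$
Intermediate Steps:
$D{\left(o \right)} = 8 o$
$U = \frac{7}{6}$ ($U = - \frac{7}{-6} = \left(-7\right) \left(- \frac{1}{6}\right) = \frac{7}{6} \approx 1.1667$)
$A = 196$ ($A = 14^{2} = 196$)
$I{\left(K \right)} = \frac{7}{6} + K$
$I{\left(D{\left(\left(1 + 3\right) + 0 \cdot 0 \right)} \right)} A = \left(\frac{7}{6} + 8 \left(\left(1 + 3\right) + 0 \cdot 0\right)\right) 196 = \left(\frac{7}{6} + 8 \left(4 + 0\right)\right) 196 = \left(\frac{7}{6} + 8 \cdot 4\right) 196 = \left(\frac{7}{6} + 32\right) 196 = \frac{199}{6} \cdot 196 = \frac{19502}{3}$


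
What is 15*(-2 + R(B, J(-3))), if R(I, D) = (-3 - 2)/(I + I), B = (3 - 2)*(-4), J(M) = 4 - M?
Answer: -165/8 ≈ -20.625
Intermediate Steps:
B = -4 (B = 1*(-4) = -4)
R(I, D) = -5/(2*I) (R(I, D) = -5*1/(2*I) = -5/(2*I))
15*(-2 + R(B, J(-3))) = 15*(-2 - 5/2/(-4)) = 15*(-2 - 5/2*(-¼)) = 15*(-2 + 5/8) = 15*(-11/8) = -165/8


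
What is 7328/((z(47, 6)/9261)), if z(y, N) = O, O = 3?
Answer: 22621536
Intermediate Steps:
z(y, N) = 3
7328/((z(47, 6)/9261)) = 7328/((3/9261)) = 7328/((3*(1/9261))) = 7328/(1/3087) = 7328*3087 = 22621536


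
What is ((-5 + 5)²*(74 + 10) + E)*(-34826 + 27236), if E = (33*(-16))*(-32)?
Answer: -128240640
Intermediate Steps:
E = 16896 (E = -528*(-32) = 16896)
((-5 + 5)²*(74 + 10) + E)*(-34826 + 27236) = ((-5 + 5)²*(74 + 10) + 16896)*(-34826 + 27236) = (0²*84 + 16896)*(-7590) = (0*84 + 16896)*(-7590) = (0 + 16896)*(-7590) = 16896*(-7590) = -128240640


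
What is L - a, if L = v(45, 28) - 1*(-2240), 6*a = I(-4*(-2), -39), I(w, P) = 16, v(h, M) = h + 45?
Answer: 6982/3 ≈ 2327.3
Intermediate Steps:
v(h, M) = 45 + h
a = 8/3 (a = (1/6)*16 = 8/3 ≈ 2.6667)
L = 2330 (L = (45 + 45) - 1*(-2240) = 90 + 2240 = 2330)
L - a = 2330 - 1*8/3 = 2330 - 8/3 = 6982/3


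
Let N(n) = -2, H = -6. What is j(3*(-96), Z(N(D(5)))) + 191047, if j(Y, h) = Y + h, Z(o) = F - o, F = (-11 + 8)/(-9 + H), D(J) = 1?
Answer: 953806/5 ≈ 1.9076e+5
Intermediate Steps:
F = ⅕ (F = (-11 + 8)/(-9 - 6) = -3/(-15) = -3*(-1/15) = ⅕ ≈ 0.20000)
Z(o) = ⅕ - o
j(3*(-96), Z(N(D(5)))) + 191047 = (3*(-96) + (⅕ - 1*(-2))) + 191047 = (-288 + (⅕ + 2)) + 191047 = (-288 + 11/5) + 191047 = -1429/5 + 191047 = 953806/5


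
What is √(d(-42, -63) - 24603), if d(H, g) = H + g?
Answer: 2*I*√6177 ≈ 157.19*I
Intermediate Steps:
√(d(-42, -63) - 24603) = √((-42 - 63) - 24603) = √(-105 - 24603) = √(-24708) = 2*I*√6177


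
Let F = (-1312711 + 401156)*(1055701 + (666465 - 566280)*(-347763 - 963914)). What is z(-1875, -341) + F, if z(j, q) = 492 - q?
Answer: 119786808603606753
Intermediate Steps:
F = 119786808603605920 (F = -911555*(1055701 + 100185*(-1311677)) = -911555*(1055701 - 131410360245) = -911555*(-131409304544) = 119786808603605920)
z(-1875, -341) + F = (492 - 1*(-341)) + 119786808603605920 = (492 + 341) + 119786808603605920 = 833 + 119786808603605920 = 119786808603606753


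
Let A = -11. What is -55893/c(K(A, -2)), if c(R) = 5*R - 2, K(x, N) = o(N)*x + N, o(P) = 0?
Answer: 18631/4 ≈ 4657.8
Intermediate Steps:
K(x, N) = N (K(x, N) = 0*x + N = 0 + N = N)
c(R) = -2 + 5*R
-55893/c(K(A, -2)) = -55893/(-2 + 5*(-2)) = -55893/(-2 - 10) = -55893/(-12) = -55893*(-1/12) = 18631/4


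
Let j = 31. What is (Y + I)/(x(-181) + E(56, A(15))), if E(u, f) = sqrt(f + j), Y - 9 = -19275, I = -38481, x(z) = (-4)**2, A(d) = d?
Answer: -153992/35 + 19249*sqrt(46)/70 ≈ -2534.7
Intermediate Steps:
x(z) = 16
Y = -19266 (Y = 9 - 19275 = -19266)
E(u, f) = sqrt(31 + f) (E(u, f) = sqrt(f + 31) = sqrt(31 + f))
(Y + I)/(x(-181) + E(56, A(15))) = (-19266 - 38481)/(16 + sqrt(31 + 15)) = -57747/(16 + sqrt(46))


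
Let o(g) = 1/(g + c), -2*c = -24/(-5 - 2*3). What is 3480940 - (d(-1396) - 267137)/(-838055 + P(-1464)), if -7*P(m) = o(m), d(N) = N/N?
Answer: 329097299023383628/94542660649 ≈ 3.4809e+6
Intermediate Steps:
d(N) = 1
c = -12/11 (c = -(-12)/(-5 - 2*3) = -(-12)/(-5 - 6) = -(-12)/(-11) = -(-12)*(-1)/11 = -1/2*24/11 = -12/11 ≈ -1.0909)
o(g) = 1/(-12/11 + g) (o(g) = 1/(g - 12/11) = 1/(-12/11 + g))
P(m) = -11/(7*(-12 + 11*m))
3480940 - (d(-1396) - 267137)/(-838055 + P(-1464)) = 3480940 - (1 - 267137)/(-838055 - 11/(-84 + 77*(-1464))) = 3480940 - (-267136)/(-838055 - 11/(-84 - 112728)) = 3480940 - (-267136)/(-838055 - 11/(-112812)) = 3480940 - (-267136)/(-838055 - 11*(-1/112812)) = 3480940 - (-267136)/(-838055 + 11/112812) = 3480940 - (-267136)/(-94542660649/112812) = 3480940 - (-267136)*(-112812)/94542660649 = 3480940 - 1*30136146432/94542660649 = 3480940 - 30136146432/94542660649 = 329097299023383628/94542660649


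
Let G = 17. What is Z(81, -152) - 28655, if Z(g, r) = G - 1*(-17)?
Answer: -28621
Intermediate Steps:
Z(g, r) = 34 (Z(g, r) = 17 - 1*(-17) = 17 + 17 = 34)
Z(81, -152) - 28655 = 34 - 28655 = -28621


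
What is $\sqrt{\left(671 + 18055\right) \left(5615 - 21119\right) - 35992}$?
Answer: $2 i \sqrt{72590974} \approx 17040.0 i$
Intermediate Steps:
$\sqrt{\left(671 + 18055\right) \left(5615 - 21119\right) - 35992} = \sqrt{18726 \left(-15504\right) - 35992} = \sqrt{-290327904 - 35992} = \sqrt{-290363896} = 2 i \sqrt{72590974}$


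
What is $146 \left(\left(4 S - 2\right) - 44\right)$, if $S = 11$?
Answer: $-292$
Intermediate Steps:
$146 \left(\left(4 S - 2\right) - 44\right) = 146 \left(\left(4 \cdot 11 - 2\right) - 44\right) = 146 \left(\left(44 - 2\right) - 44\right) = 146 \left(42 - 44\right) = 146 \left(-2\right) = -292$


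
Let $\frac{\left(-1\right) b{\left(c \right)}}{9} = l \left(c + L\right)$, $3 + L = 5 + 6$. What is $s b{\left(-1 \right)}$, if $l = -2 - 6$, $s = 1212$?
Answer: $610848$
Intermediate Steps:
$L = 8$ ($L = -3 + \left(5 + 6\right) = -3 + 11 = 8$)
$l = -8$ ($l = -2 - 6 = -8$)
$b{\left(c \right)} = 576 + 72 c$ ($b{\left(c \right)} = - 9 \left(- 8 \left(c + 8\right)\right) = - 9 \left(- 8 \left(8 + c\right)\right) = - 9 \left(-64 - 8 c\right) = 576 + 72 c$)
$s b{\left(-1 \right)} = 1212 \left(576 + 72 \left(-1\right)\right) = 1212 \left(576 - 72\right) = 1212 \cdot 504 = 610848$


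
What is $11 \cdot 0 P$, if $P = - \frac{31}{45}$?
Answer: $0$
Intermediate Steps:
$P = - \frac{31}{45}$ ($P = \left(-31\right) \frac{1}{45} = - \frac{31}{45} \approx -0.68889$)
$11 \cdot 0 P = 11 \cdot 0 \left(- \frac{31}{45}\right) = 0 \left(- \frac{31}{45}\right) = 0$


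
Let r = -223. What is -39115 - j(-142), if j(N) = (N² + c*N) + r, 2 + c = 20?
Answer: -56500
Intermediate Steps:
c = 18 (c = -2 + 20 = 18)
j(N) = -223 + N² + 18*N (j(N) = (N² + 18*N) - 223 = -223 + N² + 18*N)
-39115 - j(-142) = -39115 - (-223 + (-142)² + 18*(-142)) = -39115 - (-223 + 20164 - 2556) = -39115 - 1*17385 = -39115 - 17385 = -56500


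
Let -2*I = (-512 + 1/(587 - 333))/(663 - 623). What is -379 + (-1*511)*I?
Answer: -74155297/20320 ≈ -3649.4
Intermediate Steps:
I = 130047/20320 (I = -(-512 + 1/(587 - 333))/(2*(663 - 623)) = -(-512 + 1/254)/(2*40) = -(-130047)/(508*40) = -½*(-130047/10160) = 130047/20320 ≈ 6.3999)
-379 + (-1*511)*I = -379 - 1*511*(130047/20320) = -379 - 511*130047/20320 = -379 - 66454017/20320 = -74155297/20320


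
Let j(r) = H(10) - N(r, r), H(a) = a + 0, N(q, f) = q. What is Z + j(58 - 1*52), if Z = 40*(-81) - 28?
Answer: -3264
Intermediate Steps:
Z = -3268 (Z = -3240 - 28 = -3268)
H(a) = a
j(r) = 10 - r
Z + j(58 - 1*52) = -3268 + (10 - (58 - 1*52)) = -3268 + (10 - (58 - 52)) = -3268 + (10 - 1*6) = -3268 + (10 - 6) = -3268 + 4 = -3264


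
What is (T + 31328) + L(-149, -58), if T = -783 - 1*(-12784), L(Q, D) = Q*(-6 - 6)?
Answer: 45117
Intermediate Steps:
L(Q, D) = -12*Q (L(Q, D) = Q*(-12) = -12*Q)
T = 12001 (T = -783 + 12784 = 12001)
(T + 31328) + L(-149, -58) = (12001 + 31328) - 12*(-149) = 43329 + 1788 = 45117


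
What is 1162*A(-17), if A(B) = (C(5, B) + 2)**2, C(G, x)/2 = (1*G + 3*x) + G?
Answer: 7436800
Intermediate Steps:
C(G, x) = 4*G + 6*x (C(G, x) = 2*((1*G + 3*x) + G) = 2*((G + 3*x) + G) = 2*(2*G + 3*x) = 4*G + 6*x)
A(B) = (22 + 6*B)**2 (A(B) = ((4*5 + 6*B) + 2)**2 = ((20 + 6*B) + 2)**2 = (22 + 6*B)**2)
1162*A(-17) = 1162*(4*(11 + 3*(-17))**2) = 1162*(4*(11 - 51)**2) = 1162*(4*(-40)**2) = 1162*(4*1600) = 1162*6400 = 7436800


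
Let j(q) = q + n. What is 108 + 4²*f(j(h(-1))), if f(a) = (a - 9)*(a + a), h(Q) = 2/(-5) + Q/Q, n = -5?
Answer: 49868/25 ≈ 1994.7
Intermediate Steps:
h(Q) = ⅗ (h(Q) = 2*(-⅕) + 1 = -⅖ + 1 = ⅗)
j(q) = -5 + q (j(q) = q - 5 = -5 + q)
f(a) = 2*a*(-9 + a) (f(a) = (-9 + a)*(2*a) = 2*a*(-9 + a))
108 + 4²*f(j(h(-1))) = 108 + 4²*(2*(-5 + ⅗)*(-9 + (-5 + ⅗))) = 108 + 16*(2*(-22/5)*(-9 - 22/5)) = 108 + 16*(2*(-22/5)*(-67/5)) = 108 + 16*(2948/25) = 108 + 47168/25 = 49868/25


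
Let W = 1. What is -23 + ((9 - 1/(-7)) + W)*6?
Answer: 265/7 ≈ 37.857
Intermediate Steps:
-23 + ((9 - 1/(-7)) + W)*6 = -23 + ((9 - 1/(-7)) + 1)*6 = -23 + ((9 - 1*(-1/7)) + 1)*6 = -23 + ((9 + 1/7) + 1)*6 = -23 + (64/7 + 1)*6 = -23 + (71/7)*6 = -23 + 426/7 = 265/7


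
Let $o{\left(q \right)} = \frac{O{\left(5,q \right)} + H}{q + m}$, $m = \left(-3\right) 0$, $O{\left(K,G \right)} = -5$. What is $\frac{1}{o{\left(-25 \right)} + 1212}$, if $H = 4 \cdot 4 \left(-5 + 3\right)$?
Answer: $\frac{25}{30337} \approx 0.00082408$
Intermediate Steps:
$H = -32$ ($H = 16 \left(-2\right) = -32$)
$m = 0$
$o{\left(q \right)} = - \frac{37}{q}$ ($o{\left(q \right)} = \frac{-5 - 32}{q + 0} = - \frac{37}{q}$)
$\frac{1}{o{\left(-25 \right)} + 1212} = \frac{1}{- \frac{37}{-25} + 1212} = \frac{1}{\left(-37\right) \left(- \frac{1}{25}\right) + 1212} = \frac{1}{\frac{37}{25} + 1212} = \frac{1}{\frac{30337}{25}} = \frac{25}{30337}$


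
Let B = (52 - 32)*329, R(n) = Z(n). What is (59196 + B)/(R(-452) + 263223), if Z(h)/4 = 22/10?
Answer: 328880/1316159 ≈ 0.24988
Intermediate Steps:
Z(h) = 44/5 (Z(h) = 4*(22/10) = 4*(22*(⅒)) = 4*(11/5) = 44/5)
R(n) = 44/5
B = 6580 (B = 20*329 = 6580)
(59196 + B)/(R(-452) + 263223) = (59196 + 6580)/(44/5 + 263223) = 65776/(1316159/5) = 65776*(5/1316159) = 328880/1316159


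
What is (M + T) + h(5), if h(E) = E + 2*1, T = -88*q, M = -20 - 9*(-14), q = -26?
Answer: 2401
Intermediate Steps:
M = 106 (M = -20 + 126 = 106)
T = 2288 (T = -88*(-26) = 2288)
h(E) = 2 + E (h(E) = E + 2 = 2 + E)
(M + T) + h(5) = (106 + 2288) + (2 + 5) = 2394 + 7 = 2401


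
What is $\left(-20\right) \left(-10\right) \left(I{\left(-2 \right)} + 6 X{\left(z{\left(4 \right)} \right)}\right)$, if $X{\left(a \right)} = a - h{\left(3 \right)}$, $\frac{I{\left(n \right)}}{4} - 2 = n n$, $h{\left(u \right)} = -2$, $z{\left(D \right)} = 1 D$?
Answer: $12000$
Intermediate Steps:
$z{\left(D \right)} = D$
$I{\left(n \right)} = 8 + 4 n^{2}$ ($I{\left(n \right)} = 8 + 4 n n = 8 + 4 n^{2}$)
$X{\left(a \right)} = 2 + a$ ($X{\left(a \right)} = a - -2 = a + 2 = 2 + a$)
$\left(-20\right) \left(-10\right) \left(I{\left(-2 \right)} + 6 X{\left(z{\left(4 \right)} \right)}\right) = \left(-20\right) \left(-10\right) \left(\left(8 + 4 \left(-2\right)^{2}\right) + 6 \left(2 + 4\right)\right) = 200 \left(\left(8 + 4 \cdot 4\right) + 6 \cdot 6\right) = 200 \left(\left(8 + 16\right) + 36\right) = 200 \left(24 + 36\right) = 200 \cdot 60 = 12000$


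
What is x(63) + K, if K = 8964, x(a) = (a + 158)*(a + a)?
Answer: 36810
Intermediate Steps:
x(a) = 2*a*(158 + a) (x(a) = (158 + a)*(2*a) = 2*a*(158 + a))
x(63) + K = 2*63*(158 + 63) + 8964 = 2*63*221 + 8964 = 27846 + 8964 = 36810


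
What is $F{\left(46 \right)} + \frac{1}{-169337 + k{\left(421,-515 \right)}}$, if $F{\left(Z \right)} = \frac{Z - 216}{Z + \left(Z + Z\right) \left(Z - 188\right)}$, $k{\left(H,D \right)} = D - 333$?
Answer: $\frac{14459216}{1107734165} \approx 0.013053$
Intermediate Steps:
$k{\left(H,D \right)} = -333 + D$ ($k{\left(H,D \right)} = D - 333 = -333 + D$)
$F{\left(Z \right)} = \frac{-216 + Z}{Z + 2 Z \left(-188 + Z\right)}$
$F{\left(46 \right)} + \frac{1}{-169337 + k{\left(421,-515 \right)}} = \frac{-216 + 46}{46 \left(-375 + 2 \cdot 46\right)} + \frac{1}{-169337 - 848} = \frac{1}{46} \frac{1}{-375 + 92} \left(-170\right) + \frac{1}{-169337 - 848} = \frac{1}{46} \frac{1}{-283} \left(-170\right) + \frac{1}{-170185} = \frac{1}{46} \left(- \frac{1}{283}\right) \left(-170\right) - \frac{1}{170185} = \frac{85}{6509} - \frac{1}{170185} = \frac{14459216}{1107734165}$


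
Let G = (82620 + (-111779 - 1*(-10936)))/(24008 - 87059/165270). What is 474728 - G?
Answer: 269084066597534/566816443 ≈ 4.7473e+5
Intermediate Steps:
G = -430245030/566816443 (G = (82620 + (-111779 + 10936))/(24008 - 87059*1/165270) = (82620 - 100843)/(24008 - 12437/23610) = -18223/566816443/23610 = -18223*23610/566816443 = -430245030/566816443 ≈ -0.75906)
474728 - G = 474728 - 1*(-430245030/566816443) = 474728 + 430245030/566816443 = 269084066597534/566816443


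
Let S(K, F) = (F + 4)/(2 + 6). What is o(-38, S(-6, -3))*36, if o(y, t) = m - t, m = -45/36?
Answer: -99/2 ≈ -49.500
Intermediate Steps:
S(K, F) = 1/2 + F/8 (S(K, F) = (4 + F)/8 = (4 + F)*(1/8) = 1/2 + F/8)
m = -5/4 (m = -45*1/36 = -5/4 ≈ -1.2500)
o(y, t) = -5/4 - t
o(-38, S(-6, -3))*36 = (-5/4 - (1/2 + (1/8)*(-3)))*36 = (-5/4 - (1/2 - 3/8))*36 = (-5/4 - 1*1/8)*36 = (-5/4 - 1/8)*36 = -11/8*36 = -99/2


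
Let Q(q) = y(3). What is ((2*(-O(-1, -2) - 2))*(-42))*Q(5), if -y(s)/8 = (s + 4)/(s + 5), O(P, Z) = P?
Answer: -588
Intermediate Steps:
y(s) = -8*(4 + s)/(5 + s) (y(s) = -8*(s + 4)/(s + 5) = -8*(4 + s)/(5 + s))
Q(q) = -7 (Q(q) = 8*(-4 - 1*3)/(5 + 3) = 8*(-4 - 3)/8 = 8*(1/8)*(-7) = -7)
((2*(-O(-1, -2) - 2))*(-42))*Q(5) = ((2*(-1*(-1) - 2))*(-42))*(-7) = ((2*(1 - 2))*(-42))*(-7) = ((2*(-1))*(-42))*(-7) = -2*(-42)*(-7) = 84*(-7) = -588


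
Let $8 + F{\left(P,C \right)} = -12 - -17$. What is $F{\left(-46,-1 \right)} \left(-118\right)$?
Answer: $354$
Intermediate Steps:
$F{\left(P,C \right)} = -3$ ($F{\left(P,C \right)} = -8 - -5 = -8 + \left(-12 + 17\right) = -8 + 5 = -3$)
$F{\left(-46,-1 \right)} \left(-118\right) = \left(-3\right) \left(-118\right) = 354$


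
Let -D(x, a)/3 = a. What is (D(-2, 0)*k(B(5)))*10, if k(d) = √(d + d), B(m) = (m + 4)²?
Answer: 0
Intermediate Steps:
D(x, a) = -3*a
B(m) = (4 + m)²
k(d) = √2*√d (k(d) = √(2*d) = √2*√d)
(D(-2, 0)*k(B(5)))*10 = ((-3*0)*(√2*√((4 + 5)²)))*10 = (0*(√2*√(9²)))*10 = (0*(√2*√81))*10 = (0*(√2*9))*10 = (0*(9*√2))*10 = 0*10 = 0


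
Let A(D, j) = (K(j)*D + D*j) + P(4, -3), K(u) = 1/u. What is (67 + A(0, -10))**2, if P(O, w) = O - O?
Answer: 4489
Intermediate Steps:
P(O, w) = 0
A(D, j) = D*j + D/j (A(D, j) = (D/j + D*j) + 0 = (D*j + D/j) + 0 = D*j + D/j)
(67 + A(0, -10))**2 = (67 + (0*(-10) + 0/(-10)))**2 = (67 + (0 + 0*(-1/10)))**2 = (67 + (0 + 0))**2 = (67 + 0)**2 = 67**2 = 4489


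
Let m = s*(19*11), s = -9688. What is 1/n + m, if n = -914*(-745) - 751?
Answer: -1377220997767/680179 ≈ -2.0248e+6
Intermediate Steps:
m = -2024792 (m = -184072*11 = -9688*209 = -2024792)
n = 680179 (n = 680930 - 751 = 680179)
1/n + m = 1/680179 - 2024792 = -1377220997767/680179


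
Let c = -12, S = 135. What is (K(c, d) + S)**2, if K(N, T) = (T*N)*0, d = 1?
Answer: 18225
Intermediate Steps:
K(N, T) = 0 (K(N, T) = (N*T)*0 = 0)
(K(c, d) + S)**2 = (0 + 135)**2 = 135**2 = 18225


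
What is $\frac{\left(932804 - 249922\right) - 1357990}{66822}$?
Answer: $- \frac{16074}{1591} \approx -10.103$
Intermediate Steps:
$\frac{\left(932804 - 249922\right) - 1357990}{66822} = \left(682882 - 1357990\right) \frac{1}{66822} = \left(-675108\right) \frac{1}{66822} = - \frac{16074}{1591}$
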